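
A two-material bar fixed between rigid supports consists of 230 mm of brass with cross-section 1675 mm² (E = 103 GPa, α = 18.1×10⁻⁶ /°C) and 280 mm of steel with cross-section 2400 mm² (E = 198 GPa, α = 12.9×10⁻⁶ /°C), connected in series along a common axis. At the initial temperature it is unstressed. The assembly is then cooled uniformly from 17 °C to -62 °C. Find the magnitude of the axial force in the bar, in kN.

With the walls removed the bar would change length by δ_free = Σ αᵢΔT Lᵢ = 18.1×10⁻⁶×79×230 + 12.9×10⁻⁶×79×280 = 0.6142 mm.
Since the ends are fixed, an axial force P builds up, equal in every segment, with P · Σ Lᵢ/(AᵢEᵢ) = δ_free.
Σ Lᵢ/(AᵢEᵢ) = 230/(1675×103×10³) + 280/(2400×198×10³) = 1.922×10⁻⁶ mm/N.
So P = 0.6142 / 1.922×10⁻⁶ = 319.5 kN, tensile.

P ≈ 320 kN (tensile)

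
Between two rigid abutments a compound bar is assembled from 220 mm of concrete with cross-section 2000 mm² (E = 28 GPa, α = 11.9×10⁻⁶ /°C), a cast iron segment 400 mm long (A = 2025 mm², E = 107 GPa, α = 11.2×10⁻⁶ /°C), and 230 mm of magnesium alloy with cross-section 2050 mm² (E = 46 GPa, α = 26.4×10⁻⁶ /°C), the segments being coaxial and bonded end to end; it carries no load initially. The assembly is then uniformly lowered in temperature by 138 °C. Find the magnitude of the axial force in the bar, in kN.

With the walls removed the bar would change length by δ_free = Σ αᵢΔT Lᵢ = 11.9×10⁻⁶×138×220 + 11.2×10⁻⁶×138×400 + 26.4×10⁻⁶×138×230 = 1.817 mm.
The rigid supports impose zero overall length change; the single axial force P common to all segments must satisfy P Σ Lᵢ/(AᵢEᵢ) = δ_free.
The series flexibility is Σ Lᵢ/(AᵢEᵢ) = 220/(2000×28×10³) + 400/(2025×107×10³) + 230/(2050×46×10³) = 8.214×10⁻⁶ mm/N.
Hence P = δ_free / Σ(L/AE) = 1.817/8.214×10⁻⁶ = 221.3 kN (tensile).

P ≈ 221 kN (tensile)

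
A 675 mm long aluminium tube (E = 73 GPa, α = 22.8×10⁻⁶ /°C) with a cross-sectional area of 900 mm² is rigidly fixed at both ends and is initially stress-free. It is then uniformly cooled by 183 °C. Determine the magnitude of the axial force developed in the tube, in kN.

P ≈ 274 kN (tensile)

With zero net strain, σ = E·αΔT = 73 GPa × 22.8×10⁻⁶ × 183 = 304.6 MPa.
Then P = σA = 304.6 × 900 mm² = 274.1 kN, tensile.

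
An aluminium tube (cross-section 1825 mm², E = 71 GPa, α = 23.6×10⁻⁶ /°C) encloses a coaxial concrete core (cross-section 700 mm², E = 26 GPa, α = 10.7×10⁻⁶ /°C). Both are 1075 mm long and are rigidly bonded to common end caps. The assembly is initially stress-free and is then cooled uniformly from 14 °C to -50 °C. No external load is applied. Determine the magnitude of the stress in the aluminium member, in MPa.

The aluminium has the larger α, so on cooling it would change length more than the concrete if both were free. The rigid plates force a common final length, so the aluminium is put into tension and the concrete into compression, with equal and opposite forces P (no external load).
Setting the final lengths equal and cancelling L: (α₁ − α₂)ΔT = P/(A₁E₁) + P/(A₂E₂).
|α₁ − α₂|·ΔT = 12.9×10⁻⁶ × 64 = 0.0008256.
1/(A₁E₁) + 1/(A₂E₂) = 1/(1825×71×10³) + 1/(700×26×10³) = 6.266×10⁻⁸ N⁻¹.
So P = 0.0008256 / 6.266×10⁻⁸ = 13.18 kN.
σ_{aluminium} = P/A₁ = 13180/1825 = 7.219 MPa, tensile.

σ ≈ 7.22 MPa (tensile)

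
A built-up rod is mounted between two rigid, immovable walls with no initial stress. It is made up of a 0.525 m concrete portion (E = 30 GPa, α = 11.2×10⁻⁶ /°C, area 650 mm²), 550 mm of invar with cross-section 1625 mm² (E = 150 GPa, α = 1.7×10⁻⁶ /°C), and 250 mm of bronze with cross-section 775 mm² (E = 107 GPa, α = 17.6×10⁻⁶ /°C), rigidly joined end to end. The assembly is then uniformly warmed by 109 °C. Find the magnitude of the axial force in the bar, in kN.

Free thermal expansion of the whole bar: Σ αᵢΔT Lᵢ = 11.2×10⁻⁶×109×525 + 1.7×10⁻⁶×109×550 + 17.6×10⁻⁶×109×250 = 1.222 mm.
Since the ends are fixed, an axial force P builds up, equal in every segment, with P · Σ Lᵢ/(AᵢEᵢ) = δ_free.
Σ Lᵢ/(AᵢEᵢ) = 525/(650×30×10³) + 550/(1625×150×10³) + 250/(775×107×10³) = 3.219×10⁻⁵ mm/N.
So P = 1.222 / 3.219×10⁻⁵ = 37.97 kN, compressive.

P ≈ 38 kN (compressive)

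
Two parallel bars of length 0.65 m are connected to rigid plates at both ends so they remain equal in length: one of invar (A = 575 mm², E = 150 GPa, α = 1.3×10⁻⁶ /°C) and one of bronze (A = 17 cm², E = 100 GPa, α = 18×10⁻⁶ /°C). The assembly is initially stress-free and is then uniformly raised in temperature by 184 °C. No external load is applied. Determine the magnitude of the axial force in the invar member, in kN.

P ≈ 176 kN (tensile in the invar)

Both members must finish at the same length. With the larger α, the bronze tends to over-expand; the plates restrain it, putting the bronze in compression and the invar in tension. With no external load the two internal forces are equal and opposite, magnitude P.
Compatibility of the two members (thermal + elastic change equal): (α₁ − α₂)ΔT = P·[1/(A₁E₁) + 1/(A₂E₂)].
|α₁ − α₂|·ΔT = 16.7×10⁻⁶ × 184 = 0.003073.
1/(A₁E₁) + 1/(A₂E₂) = 1/(575×150×10³) + 1/(1700×100×10³) = 1.748×10⁻⁸ N⁻¹.
P = 0.003073 / 1.748×10⁻⁸ = 175800 N = 175.8 kN.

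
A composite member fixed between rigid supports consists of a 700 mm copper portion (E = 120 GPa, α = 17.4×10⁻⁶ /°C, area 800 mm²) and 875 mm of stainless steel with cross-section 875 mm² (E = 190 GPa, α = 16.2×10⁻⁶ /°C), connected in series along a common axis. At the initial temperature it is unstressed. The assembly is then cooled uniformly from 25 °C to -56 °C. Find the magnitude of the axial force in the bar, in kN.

If the supports were absent, the total length change would be Σ αᵢΔT Lᵢ = 17.4×10⁻⁶×81×700 + 16.2×10⁻⁶×81×875 = 2.135 mm.
The rigid supports impose zero overall length change; the single axial force P common to all segments must satisfy P Σ Lᵢ/(AᵢEᵢ) = δ_free.
The series flexibility is Σ Lᵢ/(AᵢEᵢ) = 700/(800×120×10³) + 875/(875×190×10³) = 1.255×10⁻⁵ mm/N.
So P = 2.135 / 1.255×10⁻⁵ = 170 kN, tensile.

P ≈ 170 kN (tensile)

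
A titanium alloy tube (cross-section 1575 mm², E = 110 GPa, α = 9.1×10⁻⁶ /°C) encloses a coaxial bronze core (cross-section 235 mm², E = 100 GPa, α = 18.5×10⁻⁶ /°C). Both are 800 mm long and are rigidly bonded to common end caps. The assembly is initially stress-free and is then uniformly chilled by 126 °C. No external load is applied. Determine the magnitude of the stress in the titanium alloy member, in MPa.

σ ≈ 15.6 MPa (compressive)

Equilibrium of a rigid end plate with no external load gives equal and opposite internal forces ±P in the two members. Since α_{bronze} > α_{titanium alloy}, cooling drives the bronze into tension and the titanium alloy into compression.
Compatibility of the two members (thermal + elastic change equal): (α₁ − α₂)ΔT = P·[1/(A₁E₁) + 1/(A₂E₂)].
|α₁ − α₂|·ΔT = 9.4×10⁻⁶ × 126 = 0.001184.
1/(A₁E₁) + 1/(A₂E₂) = 1/(1575×110×10³) + 1/(235×100×10³) = 4.833×10⁻⁸ N⁻¹.
P = 0.001184 / 4.833×10⁻⁸ = 24510 N = 24.51 kN.
σ_{titanium alloy} = P/A₁ = 24510/1575 = 15.56 MPa, compressive.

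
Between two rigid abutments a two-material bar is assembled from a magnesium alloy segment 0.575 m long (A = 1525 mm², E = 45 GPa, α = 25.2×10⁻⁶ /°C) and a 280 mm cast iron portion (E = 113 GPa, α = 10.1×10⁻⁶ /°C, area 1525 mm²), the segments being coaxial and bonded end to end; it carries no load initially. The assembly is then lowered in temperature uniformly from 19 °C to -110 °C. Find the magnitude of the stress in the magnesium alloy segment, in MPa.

σ ≈ 146 MPa (tensile)

Free thermal contraction of the whole bar: Σ αᵢΔT Lᵢ = 25.2×10⁻⁶×129×575 + 10.1×10⁻⁶×129×280 = 2.234 mm.
The rigid supports impose zero overall length change; the single axial force P common to all segments must satisfy P Σ Lᵢ/(AᵢEᵢ) = δ_free.
The series flexibility is Σ Lᵢ/(AᵢEᵢ) = 575/(1525×45×10³) + 280/(1525×113×10³) = 1×10⁻⁵ mm/N.
P = 2.234 / 1×10⁻⁵ = 223300 N = 223.3 kN, tensile.
σ_{magnesium alloy} = P / A = 223300 / 1525 = 146.4 MPa.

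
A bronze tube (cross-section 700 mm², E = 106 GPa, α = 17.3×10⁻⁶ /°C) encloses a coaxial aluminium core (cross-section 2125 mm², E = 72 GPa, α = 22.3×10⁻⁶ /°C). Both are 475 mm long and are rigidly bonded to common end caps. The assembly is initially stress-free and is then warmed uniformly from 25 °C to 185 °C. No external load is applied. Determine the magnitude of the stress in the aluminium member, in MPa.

σ ≈ 18.8 MPa (compressive)

The aluminium has the larger α, so on heating it would change length more than the bronze if both were free. The rigid plates force a common final length, so the aluminium is put into compression and the bronze into tension, with equal and opposite forces P (no external load).
Equating the net (thermal + elastic) strains gives |α₁ − α₂|·ΔT = P·[1/(A₁E₁) + 1/(A₂E₂)].
|α₁ − α₂|·ΔT = 5×10⁻⁶ × 160 = 0.0008.
1/(A₁E₁) + 1/(A₂E₂) = 1/(700×106×10³) + 1/(2125×72×10³) = 2.001×10⁻⁸ N⁻¹.
So P = 0.0008 / 2.001×10⁻⁸ = 39.97 kN.
σ_{aluminium} = P/A₂ = 39970/2125 = 18.81 MPa, compressive.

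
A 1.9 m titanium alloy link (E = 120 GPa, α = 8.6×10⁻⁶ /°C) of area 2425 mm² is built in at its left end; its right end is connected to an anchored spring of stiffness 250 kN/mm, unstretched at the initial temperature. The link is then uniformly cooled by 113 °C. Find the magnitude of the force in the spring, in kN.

P ≈ 175 kN

If the spring were absent the link would shorten by αΔT L = 8.6×10⁻⁶ × 113 × 1900 = 1.846 mm.
Let P be the tensile force in the spring. The link extends elastically by PL/(AE) and the spring stretches by P/k; together these equal δ_free.
So P = δ_free / [L/(AE) + 1/k] = 1.846 / [ 1900/(2425×120×10³) + 1/(250×10³) ].
P = 1.846 / 1.053×10⁻⁵ = 175400 N.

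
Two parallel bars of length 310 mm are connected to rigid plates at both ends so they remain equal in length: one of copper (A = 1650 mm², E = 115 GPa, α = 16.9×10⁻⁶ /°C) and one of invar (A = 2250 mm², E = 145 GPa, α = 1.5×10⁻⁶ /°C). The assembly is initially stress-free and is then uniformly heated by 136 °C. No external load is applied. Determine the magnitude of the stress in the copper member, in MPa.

The copper has the larger α, so on heating it would change length more than the invar if both were free. The rigid plates force a common final length, so the copper is put into compression and the invar into tension, with equal and opposite forces P (no external load).
Setting the final lengths equal and cancelling L: (α₁ − α₂)ΔT = P/(A₁E₁) + P/(A₂E₂).
|α₁ − α₂|·ΔT = 15.4×10⁻⁶ × 136 = 0.002094.
1/(A₁E₁) + 1/(A₂E₂) = 1/(1650×115×10³) + 1/(2250×145×10³) = 8.335×10⁻⁹ N⁻¹.
So P = 0.002094 / 8.335×10⁻⁹ = 251.3 kN.
σ_{copper} = P/A₁ = 251300/1650 = 152.3 MPa, compressive.

σ ≈ 152 MPa (compressive)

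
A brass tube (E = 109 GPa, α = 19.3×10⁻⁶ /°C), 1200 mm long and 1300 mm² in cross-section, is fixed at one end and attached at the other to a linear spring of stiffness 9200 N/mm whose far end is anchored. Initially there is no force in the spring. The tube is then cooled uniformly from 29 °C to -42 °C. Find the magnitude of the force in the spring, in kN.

P ≈ 14 kN

Free thermal contraction: δ_free = αΔT L = 19.3×10⁻⁶ × 71 × 1200 = 1.644 mm.
Let P be the tensile force in the spring. The tube extends elastically by PL/(AE) and the spring stretches by P/k; together these equal δ_free.
So P = δ_free / [L/(AE) + 1/k] = 1.644 / [ 1200/(1300×109×10³) + 1/(9200) ].
P = 1.644 / 0.0001172 = 14030 N.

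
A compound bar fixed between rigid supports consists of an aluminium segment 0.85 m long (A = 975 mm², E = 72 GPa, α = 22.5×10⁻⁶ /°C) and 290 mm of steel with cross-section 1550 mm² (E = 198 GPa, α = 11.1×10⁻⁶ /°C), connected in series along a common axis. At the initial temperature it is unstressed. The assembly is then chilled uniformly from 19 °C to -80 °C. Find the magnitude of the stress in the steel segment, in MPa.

With the walls removed the bar would change length by δ_free = Σ αᵢΔT Lᵢ = 22.5×10⁻⁶×99×850 + 11.1×10⁻⁶×99×290 = 2.212 mm.
The walls prevent any net length change, so an axial force P (same in every segment) develops. Compatibility: P · Σ Lᵢ/(AᵢEᵢ) = δ_free.
Σ Lᵢ/(AᵢEᵢ) = 850/(975×72×10³) + 290/(1550×198×10³) = 1.305×10⁻⁵ mm/N.
P = 2.212 / 1.305×10⁻⁵ = 169500 N = 169.5 kN, tensile.
σ_{steel} = P / A = 169500 / 1550 = 109.3 MPa.

σ ≈ 109 MPa (tensile)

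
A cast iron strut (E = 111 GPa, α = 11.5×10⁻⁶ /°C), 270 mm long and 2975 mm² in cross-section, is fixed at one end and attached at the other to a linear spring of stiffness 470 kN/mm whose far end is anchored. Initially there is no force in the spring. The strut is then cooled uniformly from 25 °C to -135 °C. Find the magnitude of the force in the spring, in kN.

The unrestrained thermal change is αΔT L = 11.5×10⁻⁶ × 160 × 270 = 0.4968 mm.
Let P be the tensile force in the spring. The strut extends elastically by PL/(AE) and the spring stretches by P/k; together these equal δ_free.
P [ L/(AE) + 1/k ] = δ_free → P [ 270/(2975×111×10³) + 1/(470×10³) ] = 0.4968.
P = 0.4968 / 2.945×10⁻⁶ = 168700 N.

P ≈ 169 kN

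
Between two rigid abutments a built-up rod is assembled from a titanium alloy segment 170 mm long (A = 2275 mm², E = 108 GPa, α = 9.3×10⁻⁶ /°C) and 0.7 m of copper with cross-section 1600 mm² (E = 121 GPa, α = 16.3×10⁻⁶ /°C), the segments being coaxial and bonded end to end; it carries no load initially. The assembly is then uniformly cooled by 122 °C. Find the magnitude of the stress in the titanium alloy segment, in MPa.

If the supports were absent, the total length change would be Σ αᵢΔT Lᵢ = 9.3×10⁻⁶×122×170 + 16.3×10⁻⁶×122×700 = 1.585 mm.
The rigid supports impose zero overall length change; the single axial force P common to all segments must satisfy P Σ Lᵢ/(AᵢEᵢ) = δ_free.
Σ Lᵢ/(AᵢEᵢ) = 170/(2275×108×10³) + 700/(1600×121×10³) = 4.308×10⁻⁶ mm/N.
Hence P = δ_free / Σ(L/AE) = 1.585/4.308×10⁻⁶ = 367.9 kN (tensile).
σ_{titanium alloy} = P / A = 367900 / 2275 = 161.7 MPa.

σ ≈ 162 MPa (tensile)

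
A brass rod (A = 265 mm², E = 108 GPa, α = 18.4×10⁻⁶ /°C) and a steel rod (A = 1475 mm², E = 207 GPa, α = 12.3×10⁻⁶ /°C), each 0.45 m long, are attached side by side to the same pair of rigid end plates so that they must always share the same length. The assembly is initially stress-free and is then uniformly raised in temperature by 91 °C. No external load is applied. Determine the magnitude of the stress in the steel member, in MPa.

The brass has the larger α, so on heating it would change length more than the steel if both were free. The rigid plates force a common final length, so the brass is put into compression and the steel into tension, with equal and opposite forces P (no external load).
Equating the net (thermal + elastic) strains gives |α₁ − α₂|·ΔT = P·[1/(A₁E₁) + 1/(A₂E₂)].
|α₁ − α₂|·ΔT = 6.1×10⁻⁶ × 91 = 0.0005551.
1/(A₁E₁) + 1/(A₂E₂) = 1/(265×108×10³) + 1/(1475×207×10³) = 3.822×10⁻⁸ N⁻¹.
So P = 0.0005551 / 3.822×10⁻⁸ = 14.53 kN.
σ_{steel} = P/A₂ = 14530/1475 = 9.848 MPa, tensile.

σ ≈ 9.85 MPa (tensile)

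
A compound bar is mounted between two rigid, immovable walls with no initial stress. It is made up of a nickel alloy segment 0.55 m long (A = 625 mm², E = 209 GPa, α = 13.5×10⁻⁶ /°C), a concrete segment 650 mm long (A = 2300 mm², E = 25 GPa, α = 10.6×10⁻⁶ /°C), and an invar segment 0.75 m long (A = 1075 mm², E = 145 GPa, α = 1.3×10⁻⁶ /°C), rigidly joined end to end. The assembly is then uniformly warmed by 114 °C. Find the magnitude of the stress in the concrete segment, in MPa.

With the walls removed the bar would change length by δ_free = Σ αᵢΔT Lᵢ = 13.5×10⁻⁶×114×550 + 10.6×10⁻⁶×114×650 + 1.3×10⁻⁶×114×750 = 1.743 mm.
Since the ends are fixed, an axial force P builds up, equal in every segment, with P · Σ Lᵢ/(AᵢEᵢ) = δ_free.
The series flexibility is Σ Lᵢ/(AᵢEᵢ) = 550/(625×209×10³) + 650/(2300×25×10³) + 750/(1075×145×10³) = 2.033×10⁻⁵ mm/N.
Hence P = δ_free / Σ(L/AE) = 1.743/2.033×10⁻⁵ = 85.75 kN (compressive).
σ_{concrete} = P / A = 85750 / 2300 = 37.28 MPa.

σ ≈ 37.3 MPa (compressive)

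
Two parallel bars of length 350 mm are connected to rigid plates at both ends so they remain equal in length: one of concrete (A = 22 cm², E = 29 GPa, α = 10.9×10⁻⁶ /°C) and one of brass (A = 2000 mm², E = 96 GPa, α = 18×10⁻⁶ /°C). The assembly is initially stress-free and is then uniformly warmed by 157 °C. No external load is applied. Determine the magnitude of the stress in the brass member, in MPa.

σ ≈ 26.7 MPa (compressive)

Equilibrium of a rigid end plate with no external load gives equal and opposite internal forces ±P in the two members. Since α_{brass} > α_{concrete}, heating drives the brass into compression and the concrete into tension.
Compatibility of the two members (thermal + elastic change equal): (α₁ − α₂)ΔT = P·[1/(A₁E₁) + 1/(A₂E₂)].
|α₁ − α₂|·ΔT = 7.1×10⁻⁶ × 157 = 0.001115.
1/(A₁E₁) + 1/(A₂E₂) = 1/(2200×29×10³) + 1/(2000×96×10³) = 2.088×10⁻⁸ N⁻¹.
P = 0.001115 / 2.088×10⁻⁸ = 53380 N = 53.38 kN.
σ_{brass} = P/A₂ = 53380/2000 = 26.69 MPa, compressive.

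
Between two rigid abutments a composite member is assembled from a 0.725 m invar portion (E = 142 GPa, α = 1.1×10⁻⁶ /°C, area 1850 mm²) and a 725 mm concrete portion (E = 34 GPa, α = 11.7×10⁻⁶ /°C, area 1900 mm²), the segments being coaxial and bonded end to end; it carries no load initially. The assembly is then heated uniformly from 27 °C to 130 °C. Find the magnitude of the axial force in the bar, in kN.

With the walls removed the bar would change length by δ_free = Σ αᵢΔT Lᵢ = 1.1×10⁻⁶×103×725 + 11.7×10⁻⁶×103×725 = 0.9558 mm.
The walls prevent any net length change, so an axial force P (same in every segment) develops. Compatibility: P · Σ Lᵢ/(AᵢEᵢ) = δ_free.
Σ Lᵢ/(AᵢEᵢ) = 725/(1850×142×10³) + 725/(1900×34×10³) = 1.398×10⁻⁵ mm/N.
Hence P = δ_free / Σ(L/AE) = 0.9558/1.398×10⁻⁵ = 68.36 kN (compressive).

P ≈ 68.4 kN (compressive)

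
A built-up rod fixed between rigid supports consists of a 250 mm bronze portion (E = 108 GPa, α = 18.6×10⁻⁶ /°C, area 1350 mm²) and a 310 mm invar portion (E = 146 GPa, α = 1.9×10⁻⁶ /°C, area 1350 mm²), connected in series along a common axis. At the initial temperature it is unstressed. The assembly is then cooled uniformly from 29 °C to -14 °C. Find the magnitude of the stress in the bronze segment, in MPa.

Free thermal contraction of the whole bar: Σ αᵢΔT Lᵢ = 18.6×10⁻⁶×43×250 + 1.9×10⁻⁶×43×310 = 0.2253 mm.
Since the ends are fixed, an axial force P builds up, equal in every segment, with P · Σ Lᵢ/(AᵢEᵢ) = δ_free.
Σ Lᵢ/(AᵢEᵢ) = 250/(1350×108×10³) + 310/(1350×146×10³) = 3.287×10⁻⁶ mm/N.
Hence P = δ_free / Σ(L/AE) = 0.2253/3.287×10⁻⁶ = 68.53 kN (tensile).
σ_{bronze} = P / A = 68530 / 1350 = 50.76 MPa.

σ ≈ 50.8 MPa (tensile)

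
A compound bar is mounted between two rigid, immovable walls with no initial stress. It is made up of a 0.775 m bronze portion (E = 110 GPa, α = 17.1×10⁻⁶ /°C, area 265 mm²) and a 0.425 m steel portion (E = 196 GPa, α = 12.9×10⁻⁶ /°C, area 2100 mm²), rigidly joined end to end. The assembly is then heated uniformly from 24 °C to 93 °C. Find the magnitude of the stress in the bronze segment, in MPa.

σ ≈ 177 MPa (compressive)

With the walls removed the bar would change length by δ_free = Σ αᵢΔT Lᵢ = 17.1×10⁻⁶×69×775 + 12.9×10⁻⁶×69×425 = 1.293 mm.
The rigid supports impose zero overall length change; the single axial force P common to all segments must satisfy P Σ Lᵢ/(AᵢEᵢ) = δ_free.
The series flexibility is Σ Lᵢ/(AᵢEᵢ) = 775/(265×110×10³) + 425/(2100×196×10³) = 2.762×10⁻⁵ mm/N.
P = 1.293 / 2.762×10⁻⁵ = 46800 N = 46.8 kN, compressive.
σ_{bronze} = P / A = 46800 / 265 = 176.6 MPa.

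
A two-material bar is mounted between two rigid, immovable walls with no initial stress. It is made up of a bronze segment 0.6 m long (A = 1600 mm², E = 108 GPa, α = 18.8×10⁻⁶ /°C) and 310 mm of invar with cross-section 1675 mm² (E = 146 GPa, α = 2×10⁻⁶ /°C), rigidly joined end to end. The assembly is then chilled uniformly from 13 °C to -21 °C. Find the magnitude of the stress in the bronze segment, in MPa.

σ ≈ 53.4 MPa (tensile)

Free thermal contraction of the whole bar: Σ αᵢΔT Lᵢ = 18.8×10⁻⁶×34×600 + 2×10⁻⁶×34×310 = 0.4046 mm.
The walls prevent any net length change, so an axial force P (same in every segment) develops. Compatibility: P · Σ Lᵢ/(AᵢEᵢ) = δ_free.
The series flexibility is Σ Lᵢ/(AᵢEᵢ) = 600/(1600×108×10³) + 310/(1675×146×10³) = 4.74×10⁻⁶ mm/N.
P = 0.4046 / 4.74×10⁻⁶ = 85360 N = 85.36 kN, tensile.
σ_{bronze} = P / A = 85360 / 1600 = 53.35 MPa.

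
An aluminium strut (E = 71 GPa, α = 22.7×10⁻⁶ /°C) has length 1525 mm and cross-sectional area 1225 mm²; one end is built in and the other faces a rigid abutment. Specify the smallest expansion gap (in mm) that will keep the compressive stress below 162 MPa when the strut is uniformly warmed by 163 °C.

Free expansion if unrestrained: δ_free = αΔT L = 22.7×10⁻⁶ × 163 × 1525 = 5.643 mm.
A stress of 162 MPa corresponds to the wall pushing the strut back by σL/E = 162×1525/(71×10³) = 3.48 mm.
So the gap has to take up the difference, g_min = δ_free − σL/E = 5.643 − 3.48 = 2.163 mm.

g ≈ 2.16 mm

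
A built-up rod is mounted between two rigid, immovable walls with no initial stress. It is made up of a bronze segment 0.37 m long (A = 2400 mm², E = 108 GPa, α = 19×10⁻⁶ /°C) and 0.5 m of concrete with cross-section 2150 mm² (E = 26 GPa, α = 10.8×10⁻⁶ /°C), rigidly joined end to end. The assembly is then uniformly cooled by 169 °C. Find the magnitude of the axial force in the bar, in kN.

Free thermal contraction of the whole bar: Σ αᵢΔT Lᵢ = 19×10⁻⁶×169×370 + 10.8×10⁻⁶×169×500 = 2.101 mm.
The rigid supports impose zero overall length change; the single axial force P common to all segments must satisfy P Σ Lᵢ/(AᵢEᵢ) = δ_free.
Σ Lᵢ/(AᵢEᵢ) = 370/(2400×108×10³) + 500/(2150×26×10³) = 1.037×10⁻⁵ mm/N.
P = 2.101 / 1.037×10⁻⁵ = 202500 N = 202.5 kN, tensile.

P ≈ 203 kN (tensile)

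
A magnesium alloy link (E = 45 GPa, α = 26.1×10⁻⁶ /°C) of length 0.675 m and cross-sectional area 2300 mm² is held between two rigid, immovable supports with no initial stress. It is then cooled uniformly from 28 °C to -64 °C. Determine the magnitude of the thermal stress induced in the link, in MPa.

Because both ends are immovable the net strain is zero, and the suppressed thermal strain is αΔT = 26.1×10⁻⁶ × 92 = 2401.2×10⁻⁶.
The stress required to suppress this strain is σ = Eε = 45×10³ × 2401.2×10⁻⁶ = 108.1 MPa, tensile since the link is trying to contract.

σ ≈ 108 MPa (tensile)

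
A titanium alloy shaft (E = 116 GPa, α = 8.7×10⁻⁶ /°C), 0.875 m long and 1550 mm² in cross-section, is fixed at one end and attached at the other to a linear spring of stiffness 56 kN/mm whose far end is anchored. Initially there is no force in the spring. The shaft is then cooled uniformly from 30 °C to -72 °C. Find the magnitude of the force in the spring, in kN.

The unrestrained thermal change is αΔT L = 8.7×10⁻⁶ × 102 × 875 = 0.7765 mm.
Let P be the tensile force in the spring. The shaft extends elastically by PL/(AE) and the spring stretches by P/k; together these equal δ_free.
So P = δ_free / [L/(AE) + 1/k] = 0.7765 / [ 875/(1550×116×10³) + 1/(56×10³) ].
P = 0.7765 / 2.272×10⁻⁵ = 34170 N.

P ≈ 34.2 kN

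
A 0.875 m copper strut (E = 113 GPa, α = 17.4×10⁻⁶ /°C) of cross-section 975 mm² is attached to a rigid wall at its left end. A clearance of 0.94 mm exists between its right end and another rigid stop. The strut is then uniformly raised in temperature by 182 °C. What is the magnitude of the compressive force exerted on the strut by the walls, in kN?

P ≈ 231 kN

If the wall were absent the strut would grow by αΔT L = 17.4×10⁻⁶ × 182 × 875 = 2.771 mm.
The gap closes (δ_free > 0.94 mm) and the wall then resists a further 2.771 − 0.94 = 1.831 mm of expansion.
So σ = E(δ_free − g)/L = 113×10³ × 1.831/875 = 236.5 MPa.
Force on the wall = σA = 236.5 × 975 mm² = 230.5 kN.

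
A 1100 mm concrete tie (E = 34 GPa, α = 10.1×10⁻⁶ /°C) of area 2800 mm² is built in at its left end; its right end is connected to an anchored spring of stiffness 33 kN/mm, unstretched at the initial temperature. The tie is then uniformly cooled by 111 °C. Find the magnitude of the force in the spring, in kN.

P ≈ 29.5 kN

The unrestrained thermal change is αΔT L = 10.1×10⁻⁶ × 111 × 1100 = 1.233 mm.
Let P be the tensile force in the spring. The tie extends elastically by PL/(AE) and the spring stretches by P/k; together these equal δ_free.
P [ L/(AE) + 1/k ] = δ_free → P [ 1100/(2800×34×10³) + 1/(33×10³) ] = 1.233.
P = 1.233 / 4.186×10⁻⁵ = 29460 N.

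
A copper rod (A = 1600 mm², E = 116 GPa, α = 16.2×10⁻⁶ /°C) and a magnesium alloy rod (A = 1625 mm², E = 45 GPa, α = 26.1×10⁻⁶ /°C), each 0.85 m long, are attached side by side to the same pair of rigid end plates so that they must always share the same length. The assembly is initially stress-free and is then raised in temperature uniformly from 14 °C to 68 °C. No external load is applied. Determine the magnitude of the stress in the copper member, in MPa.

The magnesium alloy has the larger α, so on heating it would change length more than the copper if both were free. The rigid plates force a common final length, so the magnesium alloy is put into compression and the copper into tension, with equal and opposite forces P (no external load).
Equating the net (thermal + elastic) strains gives |α₁ − α₂|·ΔT = P·[1/(A₁E₁) + 1/(A₂E₂)].
|α₁ − α₂|·ΔT = 9.9×10⁻⁶ × 54 = 0.0005346.
1/(A₁E₁) + 1/(A₂E₂) = 1/(1600×116×10³) + 1/(1625×45×10³) = 1.906×10⁻⁸ N⁻¹.
P = 0.0005346 / 1.906×10⁻⁸ = 28040 N = 28.04 kN.
σ_{copper} = P/A₁ = 28040/1600 = 17.53 MPa, tensile.

σ ≈ 17.5 MPa (tensile)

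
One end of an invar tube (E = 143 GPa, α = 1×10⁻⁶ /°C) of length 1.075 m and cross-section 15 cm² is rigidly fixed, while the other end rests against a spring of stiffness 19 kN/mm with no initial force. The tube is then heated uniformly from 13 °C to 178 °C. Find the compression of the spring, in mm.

If the spring were absent the tube would lengthen by αΔT L = 1×10⁻⁶ × 165 × 1075 = 0.1774 mm.
With a force P in the spring, the elastic change of the tube is PL/(AE) and that of the spring is P/k; compatibility requires their sum to equal δ_free.
So P = δ_free / [L/(AE) + 1/k] = 0.1774 / [ 1075/(1500×143×10³) + 1/(19×10³) ].
P = 0.1774 / 5.764×10⁻⁵ = 3077 N.
Spring compression = P/k = 3077/(19×10³) = 0.162 mm.

δ ≈ 0.162 mm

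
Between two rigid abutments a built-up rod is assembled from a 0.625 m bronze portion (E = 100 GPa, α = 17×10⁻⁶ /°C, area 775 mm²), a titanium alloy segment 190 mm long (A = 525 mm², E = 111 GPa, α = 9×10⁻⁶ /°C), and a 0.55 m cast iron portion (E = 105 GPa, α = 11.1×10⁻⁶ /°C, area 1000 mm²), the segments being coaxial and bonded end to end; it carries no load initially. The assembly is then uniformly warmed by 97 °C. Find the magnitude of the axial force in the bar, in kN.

P ≈ 108 kN (compressive)

With the walls removed the bar would change length by δ_free = Σ αᵢΔT Lᵢ = 17×10⁻⁶×97×625 + 9×10⁻⁶×97×190 + 11.1×10⁻⁶×97×550 = 1.789 mm.
The walls prevent any net length change, so an axial force P (same in every segment) develops. Compatibility: P · Σ Lᵢ/(AᵢEᵢ) = δ_free.
Σ Lᵢ/(AᵢEᵢ) = 625/(775×100×10³) + 190/(525×111×10³) + 550/(1000×105×10³) = 1.656×10⁻⁵ mm/N.
Hence P = δ_free / Σ(L/AE) = 1.789/1.656×10⁻⁵ = 108 kN (compressive).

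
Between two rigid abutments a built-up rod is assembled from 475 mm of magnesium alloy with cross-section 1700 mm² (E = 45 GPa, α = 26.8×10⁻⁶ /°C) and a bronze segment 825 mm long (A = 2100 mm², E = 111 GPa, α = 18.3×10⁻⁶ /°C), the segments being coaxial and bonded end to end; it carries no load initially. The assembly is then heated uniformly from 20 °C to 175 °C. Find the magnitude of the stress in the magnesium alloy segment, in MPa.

If the supports were absent, the total length change would be Σ αᵢΔT Lᵢ = 26.8×10⁻⁶×155×475 + 18.3×10⁻⁶×155×825 = 4.313 mm.
Since the ends are fixed, an axial force P builds up, equal in every segment, with P · Σ Lᵢ/(AᵢEᵢ) = δ_free.
The series flexibility is Σ Lᵢ/(AᵢEᵢ) = 475/(1700×45×10³) + 825/(2100×111×10³) = 9.748×10⁻⁶ mm/N.
P = 4.313 / 9.748×10⁻⁶ = 442500 N = 442.5 kN, compressive.
σ_{magnesium alloy} = P / A = 442500 / 1700 = 260.3 MPa.

σ ≈ 260 MPa (compressive)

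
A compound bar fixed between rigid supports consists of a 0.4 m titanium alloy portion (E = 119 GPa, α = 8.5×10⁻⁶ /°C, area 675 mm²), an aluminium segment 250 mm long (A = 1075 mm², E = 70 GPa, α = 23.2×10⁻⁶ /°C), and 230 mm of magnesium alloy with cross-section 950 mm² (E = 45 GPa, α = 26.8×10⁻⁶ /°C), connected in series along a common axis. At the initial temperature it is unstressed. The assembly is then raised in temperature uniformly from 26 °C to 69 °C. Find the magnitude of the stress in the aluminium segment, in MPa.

σ ≈ 44.9 MPa (compressive)

If the supports were absent, the total length change would be Σ αᵢΔT Lᵢ = 8.5×10⁻⁶×43×400 + 23.2×10⁻⁶×43×250 + 26.8×10⁻⁶×43×230 = 0.6607 mm.
The rigid supports impose zero overall length change; the single axial force P common to all segments must satisfy P Σ Lᵢ/(AᵢEᵢ) = δ_free.
Σ Lᵢ/(AᵢEᵢ) = 400/(675×119×10³) + 250/(1075×70×10³) + 230/(950×45×10³) = 1.368×10⁻⁵ mm/N.
Hence P = δ_free / Σ(L/AE) = 0.6607/1.368×10⁻⁵ = 48.29 kN (compressive).
σ_{aluminium} = P / A = 48290 / 1075 = 44.92 MPa.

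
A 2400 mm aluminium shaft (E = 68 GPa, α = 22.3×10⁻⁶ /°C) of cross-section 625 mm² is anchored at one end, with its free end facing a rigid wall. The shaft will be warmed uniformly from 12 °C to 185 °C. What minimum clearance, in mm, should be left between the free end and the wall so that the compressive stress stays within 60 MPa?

Free expansion if unrestrained: δ_free = αΔT L = 22.3×10⁻⁶ × 173 × 2400 = 9.259 mm.
A stress of 60 MPa corresponds to the wall pushing the shaft back by σL/E = 60×2400/(68×10³) = 2.118 mm.
So the gap has to take up the difference, g_min = δ_free − σL/E = 9.259 − 2.118 = 7.141 mm.

g ≈ 7.14 mm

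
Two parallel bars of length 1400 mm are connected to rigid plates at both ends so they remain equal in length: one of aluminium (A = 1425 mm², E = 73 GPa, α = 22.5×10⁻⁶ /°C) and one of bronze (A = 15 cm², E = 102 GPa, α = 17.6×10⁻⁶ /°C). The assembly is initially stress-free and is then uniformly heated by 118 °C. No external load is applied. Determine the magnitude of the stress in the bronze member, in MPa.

Both members must finish at the same length. With the larger α, the aluminium tends to over-expand; the plates restrain it, putting the aluminium in compression and the bronze in tension. With no external load the two internal forces are equal and opposite, magnitude P.
Compatibility of the two members (thermal + elastic change equal): (α₁ − α₂)ΔT = P·[1/(A₁E₁) + 1/(A₂E₂)].
|α₁ − α₂|·ΔT = 4.9×10⁻⁶ × 118 = 0.0005782.
1/(A₁E₁) + 1/(A₂E₂) = 1/(1425×73×10³) + 1/(1500×102×10³) = 1.615×10⁻⁸ N⁻¹.
So P = 0.0005782 / 1.615×10⁻⁸ = 35.8 kN.
σ_{bronze} = P/A₂ = 35800/1500 = 23.87 MPa, tensile.

σ ≈ 23.9 MPa (tensile)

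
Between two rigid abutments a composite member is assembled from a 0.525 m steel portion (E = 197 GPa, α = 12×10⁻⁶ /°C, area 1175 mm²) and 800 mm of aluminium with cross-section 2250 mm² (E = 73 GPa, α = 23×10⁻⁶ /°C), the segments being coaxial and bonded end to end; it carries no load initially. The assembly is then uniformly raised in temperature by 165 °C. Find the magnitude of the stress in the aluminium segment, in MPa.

σ ≈ 254 MPa (compressive)

With the walls removed the bar would change length by δ_free = Σ αᵢΔT Lᵢ = 12×10⁻⁶×165×525 + 23×10⁻⁶×165×800 = 4.075 mm.
The rigid supports impose zero overall length change; the single axial force P common to all segments must satisfy P Σ Lᵢ/(AᵢEᵢ) = δ_free.
The series flexibility is Σ Lᵢ/(AᵢEᵢ) = 525/(1175×197×10³) + 800/(2250×73×10³) = 7.139×10⁻⁶ mm/N.
So P = 4.075 / 7.139×10⁻⁶ = 570.9 kN, compressive.
σ_{aluminium} = P / A = 570900 / 2250 = 253.7 MPa.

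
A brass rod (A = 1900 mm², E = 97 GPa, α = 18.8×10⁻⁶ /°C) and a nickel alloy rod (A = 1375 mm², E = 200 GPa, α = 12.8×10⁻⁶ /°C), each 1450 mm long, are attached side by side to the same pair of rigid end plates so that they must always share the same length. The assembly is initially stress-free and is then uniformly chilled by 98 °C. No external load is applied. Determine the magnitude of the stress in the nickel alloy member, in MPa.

Both members must finish at the same length. With the larger α, the brass tends to over-contract; the plates restrain it, putting the brass in tension and the nickel alloy in compression. With no external load the two internal forces are equal and opposite, magnitude P.
Setting the final lengths equal and cancelling L: (α₁ − α₂)ΔT = P/(A₁E₁) + P/(A₂E₂).
|α₁ − α₂|·ΔT = 6×10⁻⁶ × 98 = 0.000588.
1/(A₁E₁) + 1/(A₂E₂) = 1/(1900×97×10³) + 1/(1375×200×10³) = 9.062×10⁻⁹ N⁻¹.
P = 0.000588 / 9.062×10⁻⁹ = 64880 N = 64.88 kN.
σ_{nickel alloy} = P/A₂ = 64880/1375 = 47.19 MPa, compressive.

σ ≈ 47.2 MPa (compressive)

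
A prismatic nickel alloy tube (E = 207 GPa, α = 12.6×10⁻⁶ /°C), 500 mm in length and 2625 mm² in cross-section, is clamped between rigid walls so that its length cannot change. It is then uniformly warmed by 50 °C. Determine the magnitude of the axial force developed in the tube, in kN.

Full restraint means ε = 0, so the stress is σ = EαΔT = 207×10³ × 12.6×10⁻⁶ × 50 = 130.4 MPa.
Then P = σA = 130.4 × 2625 mm² = 342.3 kN, compressive.

P ≈ 342 kN (compressive)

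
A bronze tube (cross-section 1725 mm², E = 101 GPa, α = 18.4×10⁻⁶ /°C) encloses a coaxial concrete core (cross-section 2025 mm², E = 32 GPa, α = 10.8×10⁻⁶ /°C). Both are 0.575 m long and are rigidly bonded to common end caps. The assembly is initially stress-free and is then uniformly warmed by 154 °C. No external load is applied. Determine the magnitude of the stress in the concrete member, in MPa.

σ ≈ 27.3 MPa (tensile)

Equilibrium of a rigid end plate with no external load gives equal and opposite internal forces ±P in the two members. Since α_{bronze} > α_{concrete}, heating drives the bronze into compression and the concrete into tension.
Setting the final lengths equal and cancelling L: (α₁ − α₂)ΔT = P/(A₁E₁) + P/(A₂E₂).
|α₁ − α₂|·ΔT = 7.6×10⁻⁶ × 154 = 0.00117.
1/(A₁E₁) + 1/(A₂E₂) = 1/(1725×101×10³) + 1/(2025×32×10³) = 2.117×10⁻⁸ N⁻¹.
So P = 0.00117 / 2.117×10⁻⁸ = 55.28 kN.
σ_{concrete} = P/A₂ = 55280/2025 = 27.3 MPa, tensile.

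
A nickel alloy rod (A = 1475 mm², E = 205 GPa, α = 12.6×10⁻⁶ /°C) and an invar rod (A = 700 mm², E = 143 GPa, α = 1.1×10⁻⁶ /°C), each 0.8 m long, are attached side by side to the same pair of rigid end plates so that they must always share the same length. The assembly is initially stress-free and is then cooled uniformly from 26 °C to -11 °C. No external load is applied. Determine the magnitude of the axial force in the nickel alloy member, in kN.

Equilibrium of a rigid end plate with no external load gives equal and opposite internal forces ±P in the two members. Since α_{nickel alloy} > α_{invar}, cooling drives the nickel alloy into tension and the invar into compression.
Compatibility of the two members (thermal + elastic change equal): (α₁ − α₂)ΔT = P·[1/(A₁E₁) + 1/(A₂E₂)].
|α₁ − α₂|·ΔT = 11.5×10⁻⁶ × 37 = 0.0004255.
1/(A₁E₁) + 1/(A₂E₂) = 1/(1475×205×10³) + 1/(700×143×10³) = 1.33×10⁻⁸ N⁻¹.
P = 0.0004255 / 1.33×10⁻⁸ = 32000 N = 32 kN.

P ≈ 32 kN (tensile in the nickel alloy)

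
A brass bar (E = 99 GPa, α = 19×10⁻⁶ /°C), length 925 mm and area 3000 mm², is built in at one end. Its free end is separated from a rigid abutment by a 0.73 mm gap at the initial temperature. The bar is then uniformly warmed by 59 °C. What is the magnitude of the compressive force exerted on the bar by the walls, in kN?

Free thermal elongation = αΔT L = 19×10⁻⁶ × 59 × 925 = 1.037 mm.
This exceeds the 0.73 mm gap, so the wall pushes back. The portion of expansion that must be recovered elastically is δ_free − gap = 1.037 − 0.73 = 0.3069 mm.
That suppressed elongation corresponds to σ = E·Δ/L = 99×10³ × 0.3069/925 = 32.85 MPa.
P = σA = 32.85 × 3000 = 98.55 kN.

P ≈ 98.5 kN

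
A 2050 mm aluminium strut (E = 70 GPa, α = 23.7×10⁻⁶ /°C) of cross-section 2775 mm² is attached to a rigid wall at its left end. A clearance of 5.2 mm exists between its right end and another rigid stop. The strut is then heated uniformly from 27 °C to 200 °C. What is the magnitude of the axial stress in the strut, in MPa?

Free thermal elongation = αΔT L = 23.7×10⁻⁶ × 173 × 2050 = 8.405 mm.
After closing the 5.2 mm clearance, 8.405 − 5.2 = 3.205 mm of expansion remains to be suppressed by the wall.
So σ = E(δ_free − g)/L = 70×10³ × 3.205/2050 = 109.4 MPa.

σ ≈ 109 MPa (compressive)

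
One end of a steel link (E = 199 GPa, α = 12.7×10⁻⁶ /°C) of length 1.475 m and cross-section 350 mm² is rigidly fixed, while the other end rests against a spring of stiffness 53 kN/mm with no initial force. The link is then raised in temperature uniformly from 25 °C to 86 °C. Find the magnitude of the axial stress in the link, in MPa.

If the spring were absent the link would lengthen by αΔT L = 12.7×10⁻⁶ × 61 × 1475 = 1.143 mm.
With a force P in the spring, the elastic change of the link is PL/(AE) and that of the spring is P/k; compatibility requires their sum to equal δ_free.
So P = δ_free / [L/(AE) + 1/k] = 1.143 / [ 1475/(350×199×10³) + 1/(53×10³) ].
P = 1.143 / 4.005×10⁻⁵ = 28530 N.
σ = P/A = 28530/350 = 81.53 MPa.

σ ≈ 81.5 MPa (compressive)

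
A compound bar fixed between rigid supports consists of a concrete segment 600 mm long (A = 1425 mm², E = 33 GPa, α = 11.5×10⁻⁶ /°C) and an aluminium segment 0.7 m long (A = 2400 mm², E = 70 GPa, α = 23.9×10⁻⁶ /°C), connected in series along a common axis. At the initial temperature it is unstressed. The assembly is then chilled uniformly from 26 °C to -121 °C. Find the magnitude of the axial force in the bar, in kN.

Free thermal contraction of the whole bar: Σ αᵢΔT Lᵢ = 11.5×10⁻⁶×147×600 + 23.9×10⁻⁶×147×700 = 3.474 mm.
Since the ends are fixed, an axial force P builds up, equal in every segment, with P · Σ Lᵢ/(AᵢEᵢ) = δ_free.
The series flexibility is Σ Lᵢ/(AᵢEᵢ) = 600/(1425×33×10³) + 700/(2400×70×10³) = 1.693×10⁻⁵ mm/N.
So P = 3.474 / 1.693×10⁻⁵ = 205.2 kN, tensile.

P ≈ 205 kN (tensile)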